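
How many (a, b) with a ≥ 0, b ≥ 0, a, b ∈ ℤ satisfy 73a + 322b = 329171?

14

gcd(322, 73):
  322 = 4×73 + 30
  73 = 2×30 + 13
  30 = 2×13 + 4
  13 = 3×4 + 1
  4 = 4×1
so gcd(322, 73) = 1.
Back-substitute for Bézout coefficients:
  1 = 13 - 3×4
  ... = 73×(75) + 322×(-17)
Scale by 329171: one solution is (24687825, -5595907). Reduce a mod 322: (85, 1003).
General: a = 85 + 322t, b = 1003 - 73t.
a ≥ 0 ⇒ t ≥ 0; b ≥ 0 ⇒ t ≤ 13. So t ∈ [0, 13]: 14 solutions.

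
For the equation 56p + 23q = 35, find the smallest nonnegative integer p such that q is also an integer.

gcd(56, 23):
  56 = 2·23 + 10
  23 = 2·10 + 3
  10 = 3·3 + 1
  3 = 3·1
so gcd(56, 23) = 1.
1 divides 35, so solutions exist.
Back-substitute for Bézout coefficients:
  1 = 10 - 3·3
  ... = 56·(7) + 23·(-17)
Scale by 35/1 = 35: (p₀, q₀) = (245, -595).
General solution: p = 245 + 23t, q = -595 - 56t for integer t.
p ≥ 0: smallest is 245 mod 23 = 15 (at t = -10), with q = -35.

15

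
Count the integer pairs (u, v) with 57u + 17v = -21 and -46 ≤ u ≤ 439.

gcd(57, 17) = 1.
By Bézout, 57·(3) + 17·(-10) = 1.
Particular solution: (5, -18).
General solution: u = 5 + 17t, v = -18 - 57t for integer t.
-46 ≤ 5 + 17t ≤ 439 gives t ∈ [-3, 25], which is 29 values.

29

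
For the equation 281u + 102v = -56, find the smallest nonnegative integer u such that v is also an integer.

92

gcd(281, 102) = 1  (281 = 2*102 + 77, 102 = 1*77 + 25, 77 = 3*25 + 2, 25 = 12*2 + 1, 2 = 2*1).
1 divides -56, so solutions exist.
Back-substituting, 281*(-49) + 102*(135) = 1.
Scale by -56/1 = -56: (u₀, v₀) = (2744, -7560).
General solution: u = 2744 + 102t, v = -7560 - 281t for integer t.
u ≥ 0: smallest is 2744 mod 102 = 92 (at t = -26), with v = -254.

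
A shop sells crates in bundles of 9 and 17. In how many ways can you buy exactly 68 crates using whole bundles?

1

Need nonnegative integers with 9j + 17k = 68.
gcd(9, 17) = 1, and 9·(2) + 17·(-1) = 1.
So (j₀, k₀) = (136, -68); general j = 136 + 17t, k = -68 - 9t.
j ≥ 0 ⇒ t ≥ -8; k ≥ 0 ⇒ t ≤ -8. That's 1 value of t.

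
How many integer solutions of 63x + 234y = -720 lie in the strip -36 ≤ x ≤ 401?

gcd(234, 63) = 9.
By Bézout, 63*(-11) + 234*(3) = 9.
Particular solution: (22, -9).
General solution: x = 22 + 26t, y = -9 - 7t for integer t.
-36 ≤ 22 + 26t ≤ 401 gives t ∈ [-2, 14], which is 17 values.

17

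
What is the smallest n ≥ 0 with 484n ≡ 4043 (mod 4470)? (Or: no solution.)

gcd(4470, 484) = 2.
2 does not divide 4043, so the congruence has no solution.

no solution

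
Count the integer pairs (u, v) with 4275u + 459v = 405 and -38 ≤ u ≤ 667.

13

gcd(4275, 459):
  4275 = 9·459 + 144
  459 = 3·144 + 27
  144 = 5·27 + 9
  27 = 3·9
so gcd(4275, 459) = 9.
Back-substitute for Bézout coefficients:
  9 = 144 - 5·27
  ... = 4275·(16) + 459·(-149)
Scale by 45: particular solution (720, -6705); reduce u mod 51: (6, -55).
General solution: u = 6 + 51t, v = -55 - 475t for integer t.
-38 ≤ 6 + 51t ≤ 667 gives t ∈ [0, 12], which is 13 values.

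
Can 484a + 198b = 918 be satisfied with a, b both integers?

no

gcd(484, 198) = 22  (484 = 2*198 + 88, 198 = 2*88 + 22, 88 = 4*22).
22 does not divide 918 (remainder 16), so no integer solutions.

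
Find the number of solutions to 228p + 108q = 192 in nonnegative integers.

gcd(228, 108) = 12.
By Bézout, 228*(1) + 108*(-2) = 12.
One solution: (7, -13).
General: p = 7 + 9t, q = -13 - 19t.
p ≥ 0 ⇒ t ≥ 0; q ≥ 0 ⇒ t ≤ -1. So t ∈ [0, -1]: 0 solutions.

0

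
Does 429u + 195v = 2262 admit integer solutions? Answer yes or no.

gcd(429, 195) = 39  (429 = 2·195 + 39, 195 = 5·39).
39 divides 2262, so integer solutions exist.

yes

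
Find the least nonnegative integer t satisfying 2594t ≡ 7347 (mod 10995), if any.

gcd(10995, 2594):
  10995 = 4·2594 + 619
  2594 = 4·619 + 118
  619 = 5·118 + 29
  118 = 4·29 + 2
  29 = 14·2 + 1
  2 = 2·1
so gcd(10995, 2594) = 1.
1 divides 7347, so solutions exist.
Back-substitute for Bézout coefficients:
  1 = 29 - 14·2
  ... = 2594·(-5311) + 10995·(1253)
So 2594·(-5311) ≡ 1 (mod 10995); multiply by 7347: t ≡ -39019917 (mod 10995).
Smallest nonnegative: t = -39019917 mod 10995 = 1338.

1338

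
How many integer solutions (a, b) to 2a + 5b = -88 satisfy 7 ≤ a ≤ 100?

18

gcd(5, 2) = 1  (5 = 2*2 + 1, 2 = 2*1).
Back-substituting, 2*(-2) + 5*(1) = 1.
Scale by -88: particular solution (176, -88); reduce a mod 5: (1, -18).
General solution: a = 1 + 5t, b = -18 - 2t for integer t.
7 ≤ 1 + 5t ≤ 100 gives t ∈ [2, 19], which is 18 values.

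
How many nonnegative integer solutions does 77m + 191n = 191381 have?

13

gcd(191, 77) = 1  (191 = 2*77 + 37, 77 = 2*37 + 3, 37 = 12*3 + 1, 3 = 3*1).
Back-substituting, 77*(-62) + 191*(25) = 1.
Scale by 191381: one solution is (-11865622, 4784525). Reduce m mod 191: (62, 977).
General: m = 62 + 191t, n = 977 - 77t.
m ≥ 0 ⇒ t ≥ 0; n ≥ 0 ⇒ t ≤ 12. So t ∈ [0, 12]: 13 solutions.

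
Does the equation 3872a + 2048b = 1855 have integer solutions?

gcd(3872, 2048):
  3872 = 1*2048 + 1824
  2048 = 1*1824 + 224
  1824 = 8*224 + 32
  224 = 7*32
so gcd(3872, 2048) = 32.
32 does not divide 1855 (remainder 31), so no integer solutions.

no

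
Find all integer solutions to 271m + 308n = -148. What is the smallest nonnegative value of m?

4

gcd(308, 271) = 1.
1 divides -148, so solutions exist.
By Bézout, 271×(-25) + 308×(22) = 1.
Scale by -148/1 = -148: (m₀, n₀) = (3700, -3256).
General solution: m = 3700 + 308t, n = -3256 - 271t for integer t.
m ≥ 0: smallest is 3700 mod 308 = 4 (at t = -12), with n = -4.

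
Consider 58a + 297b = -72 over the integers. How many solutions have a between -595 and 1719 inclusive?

8

gcd(297, 58) = 1.
By Bézout, 58·(-128) + 297·(25) = 1.
Particular solution: (9, -2).
General solution: a = 9 + 297t, b = -2 - 58t for integer t.
-595 ≤ 9 + 297t ≤ 1719 gives t ∈ [-2, 5], which is 8 values.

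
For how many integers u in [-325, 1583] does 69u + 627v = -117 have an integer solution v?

9

gcd(627, 69) = 3  (627 = 9*69 + 6, 69 = 11*6 + 3, 6 = 2*3).
Back-substituting, 69*(100) + 627*(-11) = 3.
Scale by -39: particular solution (-3900, 429); reduce u mod 209: (71, -8).
General solution: u = 71 + 209t, v = -8 - 23t for integer t.
-325 ≤ 71 + 209t ≤ 1583 gives t ∈ [-1, 7], which is 9 values.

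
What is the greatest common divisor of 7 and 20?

1

gcd(20, 7):
  20 = 2×7 + 6
  7 = 1×6 + 1
  6 = 6×1
so gcd(20, 7) = 1.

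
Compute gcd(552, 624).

gcd(624, 552):
  624 = 1×552 + 72
  552 = 7×72 + 48
  72 = 1×48 + 24
  48 = 2×24
so gcd(624, 552) = 24.

24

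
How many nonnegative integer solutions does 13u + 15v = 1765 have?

9

gcd(15, 13) = 1  (15 = 1·13 + 2, 13 = 6·2 + 1, 2 = 2·1).
Back-substituting, 13·(7) + 15·(-6) = 1.
Scale by 1765: one solution is (12355, -10590). Reduce u mod 15: (10, 109).
General: u = 10 + 15t, v = 109 - 13t.
u ≥ 0 ⇒ t ≥ 0; v ≥ 0 ⇒ t ≤ 8. So t ∈ [0, 8]: 9 solutions.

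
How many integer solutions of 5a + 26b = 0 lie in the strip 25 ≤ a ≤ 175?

gcd(26, 5) = 1.
By Bézout, 5·(-5) + 26·(1) = 1.
Particular solution: (0, 0).
General solution: a = 0 + 26t, b = 0 - 5t for integer t.
25 ≤ 0 + 26t ≤ 175 gives t ∈ [1, 6], which is 6 values.

6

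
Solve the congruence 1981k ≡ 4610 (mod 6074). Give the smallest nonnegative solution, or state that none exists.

4902

gcd(6074, 1981) = 1.
1 divides 4610, so solutions exist.
By Bézout, 1981×(1901) + 6074×(-620) = 1.
So 1981×(1901) ≡ 1 (mod 6074); multiply by 4610: k ≡ 8763610 (mod 6074).
Smallest nonnegative: k = 8763610 mod 6074 = 4902.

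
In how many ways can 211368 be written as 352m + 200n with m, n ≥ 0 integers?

gcd(352, 200):
  352 = 1×200 + 152
  200 = 1×152 + 48
  152 = 3×48 + 8
  48 = 6×8
so gcd(352, 200) = 8.
Back-substitute for Bézout coefficients:
  8 = 152 - 3×48
  ... = 352×(4) + 200×(-7)
Scale by 26421: one solution is (105684, -184947). Reduce m mod 25: (9, 1041).
General: m = 9 + 25t, n = 1041 - 44t.
m ≥ 0 ⇒ t ≥ 0; n ≥ 0 ⇒ t ≤ 23. So t ∈ [0, 23]: 24 solutions.

24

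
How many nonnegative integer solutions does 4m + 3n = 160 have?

gcd(4, 3):
  4 = 1×3 + 1
  3 = 3×1
so gcd(4, 3) = 1.
Back-substitute for Bézout coefficients:
  1 = 4 - 1×3
  ... = 4×(1) + 3×(-1)
Scale by 160: one solution is (160, -160). Reduce m mod 3: (1, 52).
General: m = 1 + 3t, n = 52 - 4t.
m ≥ 0 ⇒ t ≥ 0; n ≥ 0 ⇒ t ≤ 13. So t ∈ [0, 13]: 14 solutions.

14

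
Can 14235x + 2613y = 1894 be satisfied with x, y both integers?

no

gcd(14235, 2613) = 39.
39 does not divide 1894 (remainder 22), so no integer solutions.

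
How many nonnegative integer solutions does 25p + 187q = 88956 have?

gcd(187, 25):
  187 = 7×25 + 12
  25 = 2×12 + 1
  12 = 12×1
so gcd(187, 25) = 1.
Back-substitute for Bézout coefficients:
  1 = 25 - 2×12
  ... = 25×(15) + 187×(-2)
Scale by 88956: one solution is (1334340, -177912). Reduce p mod 187: (95, 463).
General: p = 95 + 187t, q = 463 - 25t.
p ≥ 0 ⇒ t ≥ 0; q ≥ 0 ⇒ t ≤ 18. So t ∈ [0, 18]: 19 solutions.

19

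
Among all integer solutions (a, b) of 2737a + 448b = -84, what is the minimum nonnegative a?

44

gcd(2737, 448) = 7.
7 divides -84, so solutions exist.
By Bézout, 2737×(-9) + 448×(55) = 7.
Scale by -84/7 = -12: (a₀, b₀) = (108, -660).
General solution: a = 108 + 64t, b = -660 - 391t for integer t.
a ≥ 0: smallest is 108 mod 64 = 44 (at t = -1), with b = -269.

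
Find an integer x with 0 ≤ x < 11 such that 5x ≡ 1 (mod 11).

gcd(11, 5):
  11 = 2*5 + 1
  5 = 5*1
so gcd(11, 5) = 1.
Back-substitute for Bézout coefficients:
  1 = 11 - 2*5
  ... = 5*(-2) + 11*(1)
So 5*-2 ≡ 1 (mod 11), and -2 mod 11 = 9.

9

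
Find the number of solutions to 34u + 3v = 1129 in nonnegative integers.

gcd(34, 3) = 1.
By Bézout, 34*(1) + 3*(-11) = 1.
One solution: (1, 365).
General: u = 1 + 3t, v = 365 - 34t.
u ≥ 0 ⇒ t ≥ 0; v ≥ 0 ⇒ t ≤ 10. So t ∈ [0, 10]: 11 solutions.

11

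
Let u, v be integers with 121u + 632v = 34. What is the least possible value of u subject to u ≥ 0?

298

gcd(632, 121):
  632 = 5·121 + 27
  121 = 4·27 + 13
  27 = 2·13 + 1
  13 = 13·1
so gcd(632, 121) = 1.
1 divides 34, so solutions exist.
Back-substitute for Bézout coefficients:
  1 = 27 - 2·13
  ... = 121·(-47) + 632·(9)
Scale by 34/1 = 34: (u₀, v₀) = (-1598, 306).
General solution: u = -1598 + 632t, v = 306 - 121t for integer t.
u ≥ 0: smallest is -1598 mod 632 = 298 (at t = 3), with v = -57.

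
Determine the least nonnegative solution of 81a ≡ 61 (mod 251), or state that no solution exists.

134

gcd(251, 81) = 1.
1 divides 61, so solutions exist.
By Bézout, 81·(31) + 251·(-10) = 1.
So 81·(31) ≡ 1 (mod 251); multiply by 61: a ≡ 1891 (mod 251).
Smallest nonnegative: a = 1891 mod 251 = 134.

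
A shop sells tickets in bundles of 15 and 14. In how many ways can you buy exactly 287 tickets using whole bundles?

1

Need nonnegative integers with 15j + 14k = 287.
gcd(15, 14) = 1, and 15·(1) + 14·(-1) = 1.
So (j₀, k₀) = (287, -287); general j = 287 + 14t, k = -287 - 15t.
j ≥ 0 ⇒ t ≥ -20; k ≥ 0 ⇒ t ≤ -20. That's 1 value of t.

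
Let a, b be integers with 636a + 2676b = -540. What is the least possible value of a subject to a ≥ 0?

138

gcd(2676, 636) = 12  (2676 = 4×636 + 132, 636 = 4×132 + 108, 132 = 1×108 + 24, 108 = 4×24 + 12, 24 = 2×12).
12 divides -540, so solutions exist.
Back-substituting, 636×(101) + 2676×(-24) = 12.
Scale by -540/12 = -45: (a₀, b₀) = (-4545, 1080).
General solution: a = -4545 + 223t, b = 1080 - 53t for integer t.
a ≥ 0: smallest is -4545 mod 223 = 138 (at t = 21), with b = -33.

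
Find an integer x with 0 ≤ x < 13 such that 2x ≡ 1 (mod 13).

7

gcd(13, 2) = 1.
By Bézout, 2×(-6) + 13×(1) = 1.
So 2×-6 ≡ 1 (mod 13), and -6 mod 13 = 7.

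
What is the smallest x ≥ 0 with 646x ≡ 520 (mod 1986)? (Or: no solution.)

133

gcd(1986, 646) = 2.
2 divides 520, so solutions exist.
By Bézout, 646·(455) + 1986·(-148) = 2.
So 646·(455) ≡ 2 (mod 1986); multiply by 260: x ≡ 118300 (mod 993).
Smallest nonnegative: x = 118300 mod 993 = 133.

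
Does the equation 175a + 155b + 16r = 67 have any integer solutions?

yes

gcd(175, 155) = 5  (175 = 1·155 + 20, 155 = 7·20 + 15, 20 = 1·15 + 5, 15 = 3·5).
gcd(5, 16) = 1.
1 divides 67, so integer solutions exist.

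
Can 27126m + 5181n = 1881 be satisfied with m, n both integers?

gcd(27126, 5181) = 33.
33 divides 1881, so integer solutions exist.

yes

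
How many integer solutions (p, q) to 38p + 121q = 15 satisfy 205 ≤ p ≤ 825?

5

gcd(121, 38) = 1.
By Bézout, 38·(-35) + 121·(11) = 1.
Particular solution: (80, -25).
General solution: p = 80 + 121t, q = -25 - 38t for integer t.
205 ≤ 80 + 121t ≤ 825 gives t ∈ [2, 6], which is 5 values.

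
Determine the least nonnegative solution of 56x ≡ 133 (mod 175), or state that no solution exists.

18

gcd(175, 56):
  175 = 3×56 + 7
  56 = 8×7
so gcd(175, 56) = 7.
7 divides 133, so solutions exist.
Back-substitute for Bézout coefficients:
  7 = 175 - 3×56
  ... = 56×(-3) + 175×(1)
So 56×(-3) ≡ 7 (mod 175); multiply by 19: x ≡ -57 (mod 25).
Smallest nonnegative: x = -57 mod 25 = 18.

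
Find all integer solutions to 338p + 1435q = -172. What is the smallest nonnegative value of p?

1426

gcd(1435, 338):
  1435 = 4*338 + 83
  338 = 4*83 + 6
  83 = 13*6 + 5
  6 = 1*5 + 1
  5 = 5*1
so gcd(1435, 338) = 1.
1 divides -172, so solutions exist.
Back-substitute for Bézout coefficients:
  1 = 6 - 1*5
  ... = 338*(242) + 1435*(-57)
Scale by -172/1 = -172: (p₀, q₀) = (-41624, 9804).
General solution: p = -41624 + 1435t, q = 9804 - 338t for integer t.
p ≥ 0: smallest is -41624 mod 1435 = 1426 (at t = 30), with q = -336.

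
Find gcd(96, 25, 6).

gcd(96, 25):
  96 = 3·25 + 21
  25 = 1·21 + 4
  21 = 5·4 + 1
  4 = 4·1
so gcd(96, 25) = 1.
gcd(1, 6) = 1.

1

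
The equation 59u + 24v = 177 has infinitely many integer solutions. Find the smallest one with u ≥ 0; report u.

3

gcd(59, 24):
  59 = 2×24 + 11
  24 = 2×11 + 2
  11 = 5×2 + 1
  2 = 2×1
so gcd(59, 24) = 1.
1 divides 177, so solutions exist.
Back-substitute for Bézout coefficients:
  1 = 11 - 5×2
  ... = 59×(11) + 24×(-27)
Scale by 177/1 = 177: (u₀, v₀) = (1947, -4779).
General solution: u = 1947 + 24t, v = -4779 - 59t for integer t.
u ≥ 0: smallest is 1947 mod 24 = 3 (at t = -81), with v = 0.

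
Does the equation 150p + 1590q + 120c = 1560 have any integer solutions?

gcd(1590, 150) = 30  (1590 = 10×150 + 90, 150 = 1×90 + 60, 90 = 1×60 + 30, 60 = 2×30).
gcd(30, 120) = 30.
30 divides 1560, so integer solutions exist.

yes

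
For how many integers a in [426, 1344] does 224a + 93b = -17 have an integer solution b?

10

gcd(224, 93) = 1.
By Bézout, 224×(-22) + 93×(53) = 1.
Particular solution: (2, -5).
General solution: a = 2 + 93t, b = -5 - 224t for integer t.
426 ≤ 2 + 93t ≤ 1344 gives t ∈ [5, 14], which is 10 values.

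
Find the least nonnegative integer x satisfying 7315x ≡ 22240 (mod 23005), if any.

4104

gcd(23005, 7315) = 5  (23005 = 3×7315 + 1060, 7315 = 6×1060 + 955, 1060 = 1×955 + 105, 955 = 9×105 + 10, 105 = 10×10 + 5, 10 = 2×5).
5 divides 22240, so solutions exist.
Back-substituting, 7315×(-2192) + 23005×(697) = 5.
So 7315×(-2192) ≡ 5 (mod 23005); multiply by 4448: x ≡ -9750016 (mod 4601).
Smallest nonnegative: x = -9750016 mod 4601 = 4104.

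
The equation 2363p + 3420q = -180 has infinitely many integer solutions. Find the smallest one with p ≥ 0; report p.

1440

gcd(3420, 2363):
  3420 = 1*2363 + 1057
  2363 = 2*1057 + 249
  1057 = 4*249 + 61
  249 = 4*61 + 5
  61 = 12*5 + 1
  5 = 5*1
so gcd(3420, 2363) = 1.
1 divides -180, so solutions exist.
Back-substitute for Bézout coefficients:
  1 = 61 - 12*5
  ... = 2363*(-673) + 3420*(465)
Scale by -180/1 = -180: (p₀, q₀) = (121140, -83700).
General solution: p = 121140 + 3420t, q = -83700 - 2363t for integer t.
p ≥ 0: smallest is 121140 mod 3420 = 1440 (at t = -35), with q = -995.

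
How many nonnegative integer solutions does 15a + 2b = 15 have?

gcd(15, 2):
  15 = 7×2 + 1
  2 = 2×1
so gcd(15, 2) = 1.
Back-substitute for Bézout coefficients:
  1 = 15 - 7×2
  ... = 15×(1) + 2×(-7)
Scale by 15: one solution is (15, -105). Reduce a mod 2: (1, 0).
General: a = 1 + 2t, b = 0 - 15t.
a ≥ 0 ⇒ t ≥ 0; b ≥ 0 ⇒ t ≤ 0. So t ∈ [0, 0]: 1 solution.

1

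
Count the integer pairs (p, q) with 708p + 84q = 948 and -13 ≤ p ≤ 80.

14

gcd(708, 84) = 12  (708 = 8*84 + 36, 84 = 2*36 + 12, 36 = 3*12).
Back-substituting, 708*(-2) + 84*(17) = 12.
Scale by 79: particular solution (-158, 1343); reduce p mod 7: (3, -14).
General solution: p = 3 + 7t, q = -14 - 59t for integer t.
-13 ≤ 3 + 7t ≤ 80 gives t ∈ [-2, 11], which is 14 values.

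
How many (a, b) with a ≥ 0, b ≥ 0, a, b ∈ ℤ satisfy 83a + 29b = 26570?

gcd(83, 29) = 1.
By Bézout, 83·(7) + 29·(-20) = 1.
One solution: (13, 879).
General: a = 13 + 29t, b = 879 - 83t.
a ≥ 0 ⇒ t ≥ 0; b ≥ 0 ⇒ t ≤ 10. So t ∈ [0, 10]: 11 solutions.

11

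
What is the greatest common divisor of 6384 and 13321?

7

gcd(13321, 6384) = 7  (13321 = 2·6384 + 553, 6384 = 11·553 + 301, 553 = 1·301 + 252, 301 = 1·252 + 49, 252 = 5·49 + 7, 49 = 7·7).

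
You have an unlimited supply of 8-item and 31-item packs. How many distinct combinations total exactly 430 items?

Need nonnegative integers with 8j + 31k = 430.
gcd(8, 31) = 1, and 8·(4) + 31·(-1) = 1.
So (j₀, k₀) = (1720, -430); general j = 1720 + 31t, k = -430 - 8t.
j ≥ 0 ⇒ t ≥ -55; k ≥ 0 ⇒ t ≤ -54. That's 2 values of t.

2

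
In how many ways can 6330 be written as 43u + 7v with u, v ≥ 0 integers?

gcd(43, 7) = 1.
By Bézout, 43*(1) + 7*(-6) = 1.
One solution: (2, 892).
General: u = 2 + 7t, v = 892 - 43t.
u ≥ 0 ⇒ t ≥ 0; v ≥ 0 ⇒ t ≤ 20. So t ∈ [0, 20]: 21 solutions.

21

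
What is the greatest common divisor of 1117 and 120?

gcd(1117, 120):
  1117 = 9×120 + 37
  120 = 3×37 + 9
  37 = 4×9 + 1
  9 = 9×1
so gcd(1117, 120) = 1.

1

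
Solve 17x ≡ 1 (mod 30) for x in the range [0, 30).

gcd(30, 17) = 1  (30 = 1*17 + 13, 17 = 1*13 + 4, 13 = 3*4 + 1, 4 = 4*1).
Back-substituting, 17*(-7) + 30*(4) = 1.
So 17*-7 ≡ 1 (mod 30), and -7 mod 30 = 23.

23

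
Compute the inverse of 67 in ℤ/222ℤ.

gcd(222, 67) = 1  (222 = 3*67 + 21, 67 = 3*21 + 4, 21 = 5*4 + 1, 4 = 4*1).
Back-substituting, 67*(-53) + 222*(16) = 1.
So 67*-53 ≡ 1 (mod 222), and -53 mod 222 = 169.

169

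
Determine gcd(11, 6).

1

gcd(11, 6):
  11 = 1*6 + 5
  6 = 1*5 + 1
  5 = 5*1
so gcd(11, 6) = 1.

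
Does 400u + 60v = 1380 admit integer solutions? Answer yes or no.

yes

gcd(400, 60) = 20  (400 = 6·60 + 40, 60 = 1·40 + 20, 40 = 2·20).
20 divides 1380, so integer solutions exist.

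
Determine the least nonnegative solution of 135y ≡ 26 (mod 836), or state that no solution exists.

gcd(836, 135) = 1  (836 = 6*135 + 26, 135 = 5*26 + 5, 26 = 5*5 + 1, 5 = 5*1).
1 divides 26, so solutions exist.
Back-substituting, 135*(-161) + 836*(26) = 1.
So 135*(-161) ≡ 1 (mod 836); multiply by 26: y ≡ -4186 (mod 836).
Smallest nonnegative: y = -4186 mod 836 = 830.

830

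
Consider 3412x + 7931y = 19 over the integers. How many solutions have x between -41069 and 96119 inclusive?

17

gcd(7931, 3412):
  7931 = 2·3412 + 1107
  3412 = 3·1107 + 91
  1107 = 12·91 + 15
  91 = 6·15 + 1
  15 = 15·1
so gcd(7931, 3412) = 1.
Back-substitute for Bézout coefficients:
  1 = 91 - 6·15
  ... = 3412·(523) + 7931·(-225)
Scale by 19: particular solution (9937, -4275); reduce x mod 7931: (2006, -863).
General solution: x = 2006 + 7931t, y = -863 - 3412t for integer t.
-41069 ≤ 2006 + 7931t ≤ 96119 gives t ∈ [-5, 11], which is 17 values.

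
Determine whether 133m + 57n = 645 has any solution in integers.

no

gcd(133, 57):
  133 = 2·57 + 19
  57 = 3·19
so gcd(133, 57) = 19.
19 does not divide 645 (remainder 18), so no integer solutions.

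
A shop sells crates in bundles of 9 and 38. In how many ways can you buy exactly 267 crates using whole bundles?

1

Need nonnegative integers with 9j + 38k = 267.
gcd(9, 38) = 1, and 9·(17) + 38·(-4) = 1.
So (j₀, k₀) = (4539, -1068); general j = 4539 + 38t, k = -1068 - 9t.
j ≥ 0 ⇒ t ≥ -119; k ≥ 0 ⇒ t ≤ -119. That's 1 value of t.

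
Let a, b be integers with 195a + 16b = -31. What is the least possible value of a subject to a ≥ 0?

gcd(195, 16):
  195 = 12·16 + 3
  16 = 5·3 + 1
  3 = 3·1
so gcd(195, 16) = 1.
1 divides -31, so solutions exist.
Back-substitute for Bézout coefficients:
  1 = 16 - 5·3
  ... = 195·(-5) + 16·(61)
Scale by -31/1 = -31: (a₀, b₀) = (155, -1891).
General solution: a = 155 + 16t, b = -1891 - 195t for integer t.
a ≥ 0: smallest is 155 mod 16 = 11 (at t = -9), with b = -136.

11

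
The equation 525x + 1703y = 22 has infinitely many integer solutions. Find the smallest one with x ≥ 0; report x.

1463

gcd(1703, 525):
  1703 = 3*525 + 128
  525 = 4*128 + 13
  128 = 9*13 + 11
  13 = 1*11 + 2
  11 = 5*2 + 1
  2 = 2*1
so gcd(1703, 525) = 1.
1 divides 22, so solutions exist.
Back-substitute for Bézout coefficients:
  1 = 11 - 5*2
  ... = 525*(-785) + 1703*(242)
Scale by 22/1 = 22: (x₀, y₀) = (-17270, 5324).
General solution: x = -17270 + 1703t, y = 5324 - 525t for integer t.
x ≥ 0: smallest is -17270 mod 1703 = 1463 (at t = 11), with y = -451.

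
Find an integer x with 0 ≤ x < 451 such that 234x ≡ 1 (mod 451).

gcd(451, 234) = 1  (451 = 1×234 + 217, 234 = 1×217 + 17, 217 = 12×17 + 13, 17 = 1×13 + 4, 13 = 3×4 + 1, 4 = 4×1).
Back-substituting, 234×(-106) + 451×(55) = 1.
So 234×-106 ≡ 1 (mod 451), and -106 mod 451 = 345.

345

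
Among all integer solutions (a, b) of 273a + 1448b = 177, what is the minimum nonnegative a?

1385

gcd(1448, 273):
  1448 = 5×273 + 83
  273 = 3×83 + 24
  83 = 3×24 + 11
  24 = 2×11 + 2
  11 = 5×2 + 1
  2 = 2×1
so gcd(1448, 273) = 1.
1 divides 177, so solutions exist.
Back-substitute for Bézout coefficients:
  1 = 11 - 5×2
  ... = 273×(-663) + 1448×(125)
Scale by 177/1 = 177: (a₀, b₀) = (-117351, 22125).
General solution: a = -117351 + 1448t, b = 22125 - 273t for integer t.
a ≥ 0: smallest is -117351 mod 1448 = 1385 (at t = 82), with b = -261.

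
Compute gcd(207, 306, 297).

9

gcd(306, 207):
  306 = 1*207 + 99
  207 = 2*99 + 9
  99 = 11*9
so gcd(306, 207) = 9.
gcd(9, 297) = 9.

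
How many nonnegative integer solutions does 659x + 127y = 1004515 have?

12

gcd(659, 127):
  659 = 5×127 + 24
  127 = 5×24 + 7
  24 = 3×7 + 3
  7 = 2×3 + 1
  3 = 3×1
so gcd(659, 127) = 1.
Back-substitute for Bézout coefficients:
  1 = 7 - 2×3
  ... = 659×(-37) + 127×(192)
Scale by 1004515: one solution is (-37167055, 192866880). Reduce x mod 127: (3, 7894).
General: x = 3 + 127t, y = 7894 - 659t.
x ≥ 0 ⇒ t ≥ 0; y ≥ 0 ⇒ t ≤ 11. So t ∈ [0, 11]: 12 solutions.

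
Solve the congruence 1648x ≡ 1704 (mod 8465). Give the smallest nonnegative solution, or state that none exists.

gcd(8465, 1648) = 1  (8465 = 5*1648 + 225, 1648 = 7*225 + 73, 225 = 3*73 + 6, 73 = 12*6 + 1, 6 = 6*1).
1 divides 1704, so solutions exist.
Back-substituting, 1648*(1392) + 8465*(-271) = 1.
So 1648*(1392) ≡ 1 (mod 8465); multiply by 1704: x ≡ 2371968 (mod 8465).
Smallest nonnegative: x = 2371968 mod 8465 = 1768.

1768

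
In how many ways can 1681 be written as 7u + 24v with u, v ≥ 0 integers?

10

gcd(24, 7):
  24 = 3*7 + 3
  7 = 2*3 + 1
  3 = 3*1
so gcd(24, 7) = 1.
Back-substitute for Bézout coefficients:
  1 = 7 - 2*3
  ... = 7*(7) + 24*(-2)
Scale by 1681: one solution is (11767, -3362). Reduce u mod 24: (7, 68).
General: u = 7 + 24t, v = 68 - 7t.
u ≥ 0 ⇒ t ≥ 0; v ≥ 0 ⇒ t ≤ 9. So t ∈ [0, 9]: 10 solutions.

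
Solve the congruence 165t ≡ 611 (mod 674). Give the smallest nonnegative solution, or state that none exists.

gcd(674, 165) = 1  (674 = 4×165 + 14, 165 = 11×14 + 11, 14 = 1×11 + 3, 11 = 3×3 + 2, 3 = 1×2 + 1, 2 = 2×1).
1 divides 611, so solutions exist.
Back-substituting, 165×(-241) + 674×(59) = 1.
So 165×(-241) ≡ 1 (mod 674); multiply by 611: t ≡ -147251 (mod 674).
Smallest nonnegative: t = -147251 mod 674 = 355.

355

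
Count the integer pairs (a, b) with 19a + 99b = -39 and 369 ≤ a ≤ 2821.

gcd(99, 19):
  99 = 5×19 + 4
  19 = 4×4 + 3
  4 = 1×3 + 1
  3 = 3×1
so gcd(99, 19) = 1.
Back-substitute for Bézout coefficients:
  1 = 4 - 1×3
  ... = 19×(-26) + 99×(5)
Scale by -39: particular solution (1014, -195); reduce a mod 99: (24, -5).
General solution: a = 24 + 99t, b = -5 - 19t for integer t.
369 ≤ 24 + 99t ≤ 2821 gives t ∈ [4, 28], which is 25 values.

25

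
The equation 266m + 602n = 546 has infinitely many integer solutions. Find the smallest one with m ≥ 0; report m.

36

gcd(602, 266):
  602 = 2*266 + 70
  266 = 3*70 + 56
  70 = 1*56 + 14
  56 = 4*14
so gcd(602, 266) = 14.
14 divides 546, so solutions exist.
Back-substitute for Bézout coefficients:
  14 = 70 - 1*56
  ... = 266*(-9) + 602*(4)
Scale by 546/14 = 39: (m₀, n₀) = (-351, 156).
General solution: m = -351 + 43t, n = 156 - 19t for integer t.
m ≥ 0: smallest is -351 mod 43 = 36 (at t = 9), with n = -15.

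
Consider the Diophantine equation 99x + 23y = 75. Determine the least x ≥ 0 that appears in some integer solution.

14

gcd(99, 23):
  99 = 4*23 + 7
  23 = 3*7 + 2
  7 = 3*2 + 1
  2 = 2*1
so gcd(99, 23) = 1.
1 divides 75, so solutions exist.
Back-substitute for Bézout coefficients:
  1 = 7 - 3*2
  ... = 99*(10) + 23*(-43)
Scale by 75/1 = 75: (x₀, y₀) = (750, -3225).
General solution: x = 750 + 23t, y = -3225 - 99t for integer t.
x ≥ 0: smallest is 750 mod 23 = 14 (at t = -32), with y = -57.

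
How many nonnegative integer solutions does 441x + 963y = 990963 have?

gcd(963, 441) = 9  (963 = 2×441 + 81, 441 = 5×81 + 36, 81 = 2×36 + 9, 36 = 4×9).
Back-substituting, 441×(-24) + 963×(11) = 9.
Scale by 110107: one solution is (-2642568, 1211177). Reduce x mod 107: (11, 1024).
General: x = 11 + 107t, y = 1024 - 49t.
x ≥ 0 ⇒ t ≥ 0; y ≥ 0 ⇒ t ≤ 20. So t ∈ [0, 20]: 21 solutions.

21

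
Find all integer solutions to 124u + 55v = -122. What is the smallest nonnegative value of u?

gcd(124, 55) = 1.
1 divides -122, so solutions exist.
By Bézout, 124×(4) + 55×(-9) = 1.
Scale by -122/1 = -122: (u₀, v₀) = (-488, 1098).
General solution: u = -488 + 55t, v = 1098 - 124t for integer t.
u ≥ 0: smallest is -488 mod 55 = 7 (at t = 9), with v = -18.

7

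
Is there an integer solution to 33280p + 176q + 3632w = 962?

gcd(33280, 176) = 16  (33280 = 189·176 + 16, 176 = 11·16).
gcd(16, 3632) = 16.
16 does not divide 962 (remainder 2), so no integer solutions.

no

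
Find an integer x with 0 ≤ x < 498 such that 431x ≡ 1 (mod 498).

275

gcd(498, 431) = 1.
By Bézout, 431*(-223) + 498*(193) = 1.
So 431*-223 ≡ 1 (mod 498), and -223 mod 498 = 275.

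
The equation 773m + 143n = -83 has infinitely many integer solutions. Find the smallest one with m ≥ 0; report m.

75

gcd(773, 143) = 1.
1 divides -83, so solutions exist.
By Bézout, 773·(37) + 143·(-200) = 1.
Scale by -83/1 = -83: (m₀, n₀) = (-3071, 16600).
General solution: m = -3071 + 143t, n = 16600 - 773t for integer t.
m ≥ 0: smallest is -3071 mod 143 = 75 (at t = 22), with n = -406.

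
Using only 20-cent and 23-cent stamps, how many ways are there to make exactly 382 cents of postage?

Need nonnegative integers with 20j + 23k = 382.
gcd(20, 23) = 1, and 20·(-8) + 23·(7) = 1.
So (j₀, k₀) = (-3056, 2674); general j = -3056 + 23t, k = 2674 - 20t.
j ≥ 0 ⇒ t ≥ 133; k ≥ 0 ⇒ t ≤ 133. That's 1 value of t.

1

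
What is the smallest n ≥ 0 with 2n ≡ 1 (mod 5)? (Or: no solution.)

3

gcd(5, 2) = 1.
1 divides 1, so solutions exist.
By Bézout, 2*(-2) + 5*(1) = 1.
So 2*(-2) ≡ 1 (mod 5); multiply by 1: n ≡ -2 (mod 5).
Smallest nonnegative: n = -2 mod 5 = 3.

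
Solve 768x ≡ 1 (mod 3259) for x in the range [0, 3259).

2771

gcd(3259, 768):
  3259 = 4×768 + 187
  768 = 4×187 + 20
  187 = 9×20 + 7
  20 = 2×7 + 6
  7 = 1×6 + 1
  6 = 6×1
so gcd(3259, 768) = 1.
Back-substitute for Bézout coefficients:
  1 = 7 - 1×6
  ... = 768×(-488) + 3259×(115)
So 768×-488 ≡ 1 (mod 3259), and -488 mod 3259 = 2771.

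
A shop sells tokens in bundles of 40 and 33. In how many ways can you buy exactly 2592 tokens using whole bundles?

2

Need nonnegative integers with 40j + 33k = 2592.
gcd(40, 33) = 1, and 40·(-14) + 33·(17) = 1.
So (j₀, k₀) = (-36288, 44064); general j = -36288 + 33t, k = 44064 - 40t.
j ≥ 0 ⇒ t ≥ 1100; k ≥ 0 ⇒ t ≤ 1101. That's 2 values of t.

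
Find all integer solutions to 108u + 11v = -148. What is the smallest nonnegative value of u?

8

gcd(108, 11):
  108 = 9*11 + 9
  11 = 1*9 + 2
  9 = 4*2 + 1
  2 = 2*1
so gcd(108, 11) = 1.
1 divides -148, so solutions exist.
Back-substitute for Bézout coefficients:
  1 = 9 - 4*2
  ... = 108*(5) + 11*(-49)
Scale by -148/1 = -148: (u₀, v₀) = (-740, 7252).
General solution: u = -740 + 11t, v = 7252 - 108t for integer t.
u ≥ 0: smallest is -740 mod 11 = 8 (at t = 68), with v = -92.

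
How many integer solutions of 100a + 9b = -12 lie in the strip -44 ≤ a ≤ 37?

9

gcd(100, 9) = 1.
By Bézout, 100*(1) + 9*(-11) = 1.
Particular solution: (6, -68).
General solution: a = 6 + 9t, b = -68 - 100t for integer t.
-44 ≤ 6 + 9t ≤ 37 gives t ∈ [-5, 3], which is 9 values.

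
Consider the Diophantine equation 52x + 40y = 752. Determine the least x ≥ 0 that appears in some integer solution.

6

gcd(52, 40) = 4  (52 = 1×40 + 12, 40 = 3×12 + 4, 12 = 3×4).
4 divides 752, so solutions exist.
Back-substituting, 52×(-3) + 40×(4) = 4.
Scale by 752/4 = 188: (x₀, y₀) = (-564, 752).
General solution: x = -564 + 10t, y = 752 - 13t for integer t.
x ≥ 0: smallest is -564 mod 10 = 6 (at t = 57), with y = 11.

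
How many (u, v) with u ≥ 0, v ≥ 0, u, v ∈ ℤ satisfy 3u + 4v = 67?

gcd(4, 3) = 1.
By Bézout, 3·(-1) + 4·(1) = 1.
One solution: (1, 16).
General: u = 1 + 4t, v = 16 - 3t.
u ≥ 0 ⇒ t ≥ 0; v ≥ 0 ⇒ t ≤ 5. So t ∈ [0, 5]: 6 solutions.

6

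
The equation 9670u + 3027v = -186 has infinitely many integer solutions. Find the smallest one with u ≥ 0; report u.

gcd(9670, 3027):
  9670 = 3×3027 + 589
  3027 = 5×589 + 82
  589 = 7×82 + 15
  82 = 5×15 + 7
  15 = 2×7 + 1
  7 = 7×1
so gcd(9670, 3027) = 1.
1 divides -186, so solutions exist.
Back-substitute for Bézout coefficients:
  1 = 15 - 2×7
  ... = 9670×(406) + 3027×(-1297)
Scale by -186/1 = -186: (u₀, v₀) = (-75516, 241242).
General solution: u = -75516 + 3027t, v = 241242 - 9670t for integer t.
u ≥ 0: smallest is -75516 mod 3027 = 159 (at t = 25), with v = -508.

159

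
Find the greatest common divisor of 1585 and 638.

gcd(1585, 638):
  1585 = 2*638 + 309
  638 = 2*309 + 20
  309 = 15*20 + 9
  20 = 2*9 + 2
  9 = 4*2 + 1
  2 = 2*1
so gcd(1585, 638) = 1.

1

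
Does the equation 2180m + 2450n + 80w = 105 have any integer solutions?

no

gcd(2450, 2180) = 10  (2450 = 1*2180 + 270, 2180 = 8*270 + 20, 270 = 13*20 + 10, 20 = 2*10).
gcd(10, 80) = 10.
10 does not divide 105 (remainder 5), so no integer solutions.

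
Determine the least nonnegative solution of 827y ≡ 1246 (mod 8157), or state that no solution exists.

3503

gcd(8157, 827) = 1.
1 divides 1246, so solutions exist.
By Bézout, 827*(-1588) + 8157*(161) = 1.
So 827*(-1588) ≡ 1 (mod 8157); multiply by 1246: y ≡ -1978648 (mod 8157).
Smallest nonnegative: y = -1978648 mod 8157 = 3503.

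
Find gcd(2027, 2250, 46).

gcd(2250, 2027):
  2250 = 1·2027 + 223
  2027 = 9·223 + 20
  223 = 11·20 + 3
  20 = 6·3 + 2
  3 = 1·2 + 1
  2 = 2·1
so gcd(2250, 2027) = 1.
gcd(1, 46) = 1.

1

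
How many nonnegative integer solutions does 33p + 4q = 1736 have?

gcd(33, 4) = 1  (33 = 8·4 + 1, 4 = 4·1).
Back-substituting, 33·(1) + 4·(-8) = 1.
Scale by 1736: one solution is (1736, -13888). Reduce p mod 4: (0, 434).
General: p = 0 + 4t, q = 434 - 33t.
p ≥ 0 ⇒ t ≥ 0; q ≥ 0 ⇒ t ≤ 13. So t ∈ [0, 13]: 14 solutions.

14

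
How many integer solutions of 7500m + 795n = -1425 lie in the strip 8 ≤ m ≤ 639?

gcd(7500, 795):
  7500 = 9·795 + 345
  795 = 2·345 + 105
  345 = 3·105 + 30
  105 = 3·30 + 15
  30 = 2·15
so gcd(7500, 795) = 15.
Back-substitute for Bézout coefficients:
  15 = 105 - 3·30
  ... = 7500·(-23) + 795·(217)
Scale by -95: particular solution (2185, -20615); reduce m mod 53: (12, -115).
General solution: m = 12 + 53t, n = -115 - 500t for integer t.
8 ≤ 12 + 53t ≤ 639 gives t ∈ [0, 11], which is 12 values.

12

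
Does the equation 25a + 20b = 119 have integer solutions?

gcd(25, 20) = 5.
5 does not divide 119 (remainder 4), so no integer solutions.

no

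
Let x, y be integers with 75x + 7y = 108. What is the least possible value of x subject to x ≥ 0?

2

gcd(75, 7) = 1.
1 divides 108, so solutions exist.
By Bézout, 75×(3) + 7×(-32) = 1.
Scale by 108/1 = 108: (x₀, y₀) = (324, -3456).
General solution: x = 324 + 7t, y = -3456 - 75t for integer t.
x ≥ 0: smallest is 324 mod 7 = 2 (at t = -46), with y = -6.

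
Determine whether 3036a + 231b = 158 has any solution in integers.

no

gcd(3036, 231) = 33  (3036 = 13*231 + 33, 231 = 7*33).
33 does not divide 158 (remainder 26), so no integer solutions.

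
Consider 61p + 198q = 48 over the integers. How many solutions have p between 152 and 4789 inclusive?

24

gcd(198, 61) = 1.
By Bézout, 61·(13) + 198·(-4) = 1.
Particular solution: (30, -9).
General solution: p = 30 + 198t, q = -9 - 61t for integer t.
152 ≤ 30 + 198t ≤ 4789 gives t ∈ [1, 24], which is 24 values.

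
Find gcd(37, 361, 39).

1

gcd(361, 37) = 1  (361 = 9*37 + 28, 37 = 1*28 + 9, 28 = 3*9 + 1, 9 = 9*1).
gcd(1, 39) = 1.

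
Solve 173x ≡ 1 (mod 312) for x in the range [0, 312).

101

gcd(312, 173) = 1.
By Bézout, 173×(101) + 312×(-56) = 1.
So 173×101 ≡ 1 (mod 312), and 101 mod 312 = 101.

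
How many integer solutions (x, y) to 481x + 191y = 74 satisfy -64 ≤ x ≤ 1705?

gcd(481, 191) = 1.
By Bézout, 481*(-27) + 191*(68) = 1.
Particular solution: (103, -259).
General solution: x = 103 + 191t, y = -259 - 481t for integer t.
-64 ≤ 103 + 191t ≤ 1705 gives t ∈ [0, 8], which is 9 values.

9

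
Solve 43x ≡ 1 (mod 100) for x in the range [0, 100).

gcd(100, 43) = 1  (100 = 2*43 + 14, 43 = 3*14 + 1, 14 = 14*1).
Back-substituting, 43*(7) + 100*(-3) = 1.
So 43*7 ≡ 1 (mod 100), and 7 mod 100 = 7.

7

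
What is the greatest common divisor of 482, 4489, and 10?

gcd(4489, 482):
  4489 = 9*482 + 151
  482 = 3*151 + 29
  151 = 5*29 + 6
  29 = 4*6 + 5
  6 = 1*5 + 1
  5 = 5*1
so gcd(4489, 482) = 1.
gcd(1, 10) = 1.

1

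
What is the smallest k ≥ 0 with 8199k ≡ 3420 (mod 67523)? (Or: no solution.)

gcd(67523, 8199) = 1.
1 divides 3420, so solutions exist.
By Bézout, 8199·(-6539) + 67523·(794) = 1.
So 8199·(-6539) ≡ 1 (mod 67523); multiply by 3420: k ≡ -22363380 (mod 67523).
Smallest nonnegative: k = -22363380 mod 67523 = 54256.

54256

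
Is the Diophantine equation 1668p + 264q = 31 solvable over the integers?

gcd(1668, 264) = 12.
12 does not divide 31 (remainder 7), so no integer solutions.

no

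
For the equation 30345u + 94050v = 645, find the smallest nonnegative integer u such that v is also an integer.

gcd(94050, 30345):
  94050 = 3*30345 + 3015
  30345 = 10*3015 + 195
  3015 = 15*195 + 90
  195 = 2*90 + 15
  90 = 6*15
so gcd(94050, 30345) = 15.
15 divides 645, so solutions exist.
Back-substitute for Bézout coefficients:
  15 = 195 - 2*90
  ... = 30345*(967) + 94050*(-312)
Scale by 645/15 = 43: (u₀, v₀) = (41581, -13416).
General solution: u = 41581 + 6270t, v = -13416 - 2023t for integer t.
u ≥ 0: smallest is 41581 mod 6270 = 3961 (at t = -6), with v = -1278.

3961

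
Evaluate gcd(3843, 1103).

gcd(3843, 1103):
  3843 = 3·1103 + 534
  1103 = 2·534 + 35
  534 = 15·35 + 9
  35 = 3·9 + 8
  9 = 1·8 + 1
  8 = 8·1
so gcd(3843, 1103) = 1.

1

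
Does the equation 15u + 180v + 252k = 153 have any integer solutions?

yes

gcd(180, 15) = 15.
gcd(15, 252) = 3.
3 divides 153, so integer solutions exist.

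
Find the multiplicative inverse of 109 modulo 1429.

gcd(1429, 109) = 1  (1429 = 13·109 + 12, 109 = 9·12 + 1, 12 = 12·1).
Back-substituting, 109·(118) + 1429·(-9) = 1.
So 109·118 ≡ 1 (mod 1429), and 118 mod 1429 = 118.

118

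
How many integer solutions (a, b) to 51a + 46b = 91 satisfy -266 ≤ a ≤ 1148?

gcd(51, 46) = 1.
By Bézout, 51×(-9) + 46×(10) = 1.
Particular solution: (9, -8).
General solution: a = 9 + 46t, b = -8 - 51t for integer t.
-266 ≤ 9 + 46t ≤ 1148 gives t ∈ [-5, 24], which is 30 values.

30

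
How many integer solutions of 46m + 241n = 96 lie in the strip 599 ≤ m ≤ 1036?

2

gcd(241, 46):
  241 = 5*46 + 11
  46 = 4*11 + 2
  11 = 5*2 + 1
  2 = 2*1
so gcd(241, 46) = 1.
Back-substitute for Bézout coefficients:
  1 = 11 - 5*2
  ... = 46*(-110) + 241*(21)
Scale by 96: particular solution (-10560, 2016); reduce m mod 241: (44, -8).
General solution: m = 44 + 241t, n = -8 - 46t for integer t.
599 ≤ 44 + 241t ≤ 1036 gives t ∈ [3, 4], which is 2 values.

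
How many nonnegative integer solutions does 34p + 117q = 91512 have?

23

gcd(117, 34):
  117 = 3×34 + 15
  34 = 2×15 + 4
  15 = 3×4 + 3
  4 = 1×3 + 1
  3 = 3×1
so gcd(117, 34) = 1.
Back-substitute for Bézout coefficients:
  1 = 4 - 1×3
  ... = 34×(31) + 117×(-9)
Scale by 91512: one solution is (2836872, -823608). Reduce p mod 117: (90, 756).
General: p = 90 + 117t, q = 756 - 34t.
p ≥ 0 ⇒ t ≥ 0; q ≥ 0 ⇒ t ≤ 22. So t ∈ [0, 22]: 23 solutions.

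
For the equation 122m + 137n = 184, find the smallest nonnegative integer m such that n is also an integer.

gcd(137, 122):
  137 = 1*122 + 15
  122 = 8*15 + 2
  15 = 7*2 + 1
  2 = 2*1
so gcd(137, 122) = 1.
1 divides 184, so solutions exist.
Back-substitute for Bézout coefficients:
  1 = 15 - 7*2
  ... = 122*(-64) + 137*(57)
Scale by 184/1 = 184: (m₀, n₀) = (-11776, 10488).
General solution: m = -11776 + 137t, n = 10488 - 122t for integer t.
m ≥ 0: smallest is -11776 mod 137 = 6 (at t = 86), with n = -4.

6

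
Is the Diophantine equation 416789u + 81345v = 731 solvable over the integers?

yes

gcd(416789, 81345) = 17  (416789 = 5·81345 + 10064, 81345 = 8·10064 + 833, 10064 = 12·833 + 68, 833 = 12·68 + 17, 68 = 4·17).
17 divides 731, so integer solutions exist.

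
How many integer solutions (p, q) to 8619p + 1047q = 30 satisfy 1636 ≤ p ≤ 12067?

gcd(8619, 1047):
  8619 = 8×1047 + 243
  1047 = 4×243 + 75
  243 = 3×75 + 18
  75 = 4×18 + 3
  18 = 6×3
so gcd(8619, 1047) = 3.
Back-substitute for Bézout coefficients:
  3 = 75 - 4×18
  ... = 8619×(-56) + 1047×(461)
Scale by 10: particular solution (-560, 4610); reduce p mod 349: (138, -1136).
General solution: p = 138 + 349t, q = -1136 - 2873t for integer t.
1636 ≤ 138 + 349t ≤ 12067 gives t ∈ [5, 34], which is 30 values.

30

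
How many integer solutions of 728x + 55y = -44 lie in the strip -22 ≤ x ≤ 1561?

gcd(728, 55) = 1  (728 = 13*55 + 13, 55 = 4*13 + 3, 13 = 4*3 + 1, 3 = 3*1).
Back-substituting, 728*(17) + 55*(-225) = 1.
Scale by -44: particular solution (-748, 9900); reduce x mod 55: (22, -292).
General solution: x = 22 + 55t, y = -292 - 728t for integer t.
-22 ≤ 22 + 55t ≤ 1561 gives t ∈ [0, 27], which is 28 values.

28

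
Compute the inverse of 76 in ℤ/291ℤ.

157

gcd(291, 76):
  291 = 3·76 + 63
  76 = 1·63 + 13
  63 = 4·13 + 11
  13 = 1·11 + 2
  11 = 5·2 + 1
  2 = 2·1
so gcd(291, 76) = 1.
Back-substitute for Bézout coefficients:
  1 = 11 - 5·2
  ... = 76·(-134) + 291·(35)
So 76·-134 ≡ 1 (mod 291), and -134 mod 291 = 157.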